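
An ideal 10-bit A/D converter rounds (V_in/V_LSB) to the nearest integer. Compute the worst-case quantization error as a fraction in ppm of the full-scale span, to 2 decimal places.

488.28 ppm

Rounding → worst-case error = ½ LSB = V_FS/2^11, so 1e+06/2048 = 488.281 ppm of full scale.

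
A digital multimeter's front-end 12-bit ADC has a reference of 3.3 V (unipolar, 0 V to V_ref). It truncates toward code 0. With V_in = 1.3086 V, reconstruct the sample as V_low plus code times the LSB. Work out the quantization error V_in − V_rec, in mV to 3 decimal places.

0.202 mV

LSB = 3.3/2^12 = 0.806 mV.
(1.3086 − 0)/0.000805664 = 1624.2502; ⌊·⌋ gives code 1624.
Code 1624 maps back to 0 + 1624×0.000805664 V = 1.3083984 V.
Difference: 0.000201563 V → 0.202 mV.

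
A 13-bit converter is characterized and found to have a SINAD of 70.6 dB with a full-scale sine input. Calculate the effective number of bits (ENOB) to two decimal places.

ENOB = (SINAD − 1.76) / 6.02 = (70.6 − 1.76)/6.02 = 11.435.

11.44 bits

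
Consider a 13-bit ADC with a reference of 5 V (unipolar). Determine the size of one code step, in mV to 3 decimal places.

Full-scale span = 5 V.
LSB = 5 / 2^13 = 5 / 8192 = 0.000610352 V = 0.610 mV.

0.610 mV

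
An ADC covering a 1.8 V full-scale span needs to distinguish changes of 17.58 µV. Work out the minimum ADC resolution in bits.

Number of steps required ≥ 1.8 V / 17.58 µV = 102389.08.
Need 2^N ≥ 102389.08; 2^16 = 65536, 2^17 = 131072.
Minimum N = 17.

17 bits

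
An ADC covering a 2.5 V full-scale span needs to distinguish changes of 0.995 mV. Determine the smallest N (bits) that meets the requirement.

12 bits

Number of steps required ≥ 2.5 V / 0.995 mV = 2512.56.
Need 2^N ≥ 2512.56; 2^11 = 2048, 2^12 = 4096.
Minimum N = 12.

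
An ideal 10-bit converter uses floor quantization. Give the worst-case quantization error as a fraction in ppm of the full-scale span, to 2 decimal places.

Truncating → worst-case error = 1 LSB = V_FS/2^10, so 1e+06/1024 = 976.562 ppm of full scale.

976.56 ppm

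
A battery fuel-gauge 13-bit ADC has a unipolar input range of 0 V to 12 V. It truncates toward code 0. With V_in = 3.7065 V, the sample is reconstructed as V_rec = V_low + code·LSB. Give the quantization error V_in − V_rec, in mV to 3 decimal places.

0.445 mV

Step size: 12 V ÷ 2^13 = 1.465 mV.
(3.7065 − 0)/0.00146484 = 2530.3040; ⌊·⌋ gives code 2530.
Reconstructed: 3.7060547 V.
V_in − V_rec = 0.000445313 V = 0.445 mV.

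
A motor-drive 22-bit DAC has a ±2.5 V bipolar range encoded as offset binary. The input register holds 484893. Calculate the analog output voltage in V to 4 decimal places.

LSB = 5 V / 2^22 = 1.19 µV.
V_out = (−2.5) + 484893 × 1.19209e-06 V = -1.92196 V.

-1.9220 V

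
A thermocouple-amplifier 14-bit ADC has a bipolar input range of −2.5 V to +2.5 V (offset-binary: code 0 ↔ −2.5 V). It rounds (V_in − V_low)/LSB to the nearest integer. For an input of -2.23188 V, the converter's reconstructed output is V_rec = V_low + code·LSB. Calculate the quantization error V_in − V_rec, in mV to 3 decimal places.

-0.130 mV

LSB = 5/2^14 = 305.18 µV.
(V_in − V_low)/LSB = (-2.23188 − (−2.5))/0.000305176 = 878.5756 → code 879 (round).
Code 879 maps back to (−2.5) + 879×0.000305176 V = -2.2317505 V.
V_in − V_rec = -0.000129512 V = -0.130 mV.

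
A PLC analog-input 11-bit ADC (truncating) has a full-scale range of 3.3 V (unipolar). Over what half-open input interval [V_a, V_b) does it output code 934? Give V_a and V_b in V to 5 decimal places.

[1.50498 V, 1.50659 V)

LSB = 3.3/2^11 = 1.611 mV.
V_a = V_low + 934·LSB = 1.50498 V; V_b = V_low + 935·LSB = 1.50659 V.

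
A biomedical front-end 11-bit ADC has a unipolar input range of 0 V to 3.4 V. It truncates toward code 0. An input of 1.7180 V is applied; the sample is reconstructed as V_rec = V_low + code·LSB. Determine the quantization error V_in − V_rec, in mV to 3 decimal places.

1.398 mV

Step size: 3.4 V ÷ 2^11 = 1.660 mV.
(1.7180 − 0)/0.00166016 = 1034.8424; ⌊·⌋ gives code 1034.
Reconstructed: 1.7166016 V.
Error = 1.7180 − 1.7166016 = 0.00139844 V = 1.398 mV.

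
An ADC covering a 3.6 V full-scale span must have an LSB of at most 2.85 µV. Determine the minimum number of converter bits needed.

21 bits

Number of steps required ≥ 3.6 V / 2.85 µV = 1263157.89.
Need 2^N ≥ 1263157.89; 2^20 = 1048576, 2^21 = 2097152.
Minimum N = 21.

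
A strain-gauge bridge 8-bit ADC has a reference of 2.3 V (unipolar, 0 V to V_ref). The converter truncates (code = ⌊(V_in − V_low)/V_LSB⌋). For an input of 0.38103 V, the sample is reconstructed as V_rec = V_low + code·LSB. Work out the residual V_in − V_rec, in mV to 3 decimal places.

3.686 mV

Step size: 2.3 V ÷ 2^8 = 8.984 mV.
Scaled input = 42.4103 LSBs, so code = 42.
Code 42 maps back to 0 + 42×0.00898437 V = 0.37734375 V.
V_in − V_rec = 0.00368625 V = 3.686 mV.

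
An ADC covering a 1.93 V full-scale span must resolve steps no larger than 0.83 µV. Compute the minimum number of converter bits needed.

Number of steps required ≥ 1.93 V / 0.83 µV = 2325301.20.
Need 2^N ≥ 2325301.20; 2^21 = 2097152, 2^22 = 4194304.
Minimum N = 22.

22 bits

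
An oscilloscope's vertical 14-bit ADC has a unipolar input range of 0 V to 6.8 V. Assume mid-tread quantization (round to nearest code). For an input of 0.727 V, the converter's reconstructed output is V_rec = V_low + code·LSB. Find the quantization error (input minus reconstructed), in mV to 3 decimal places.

-0.148 mV

One LSB is 6.8 V / 16384 = 415.04 µV.
(0.727 − 0)/0.000415039 = 1751.6424; round gives code 1752.
V_rec = 0 + 1752·0.000415039 = 0.72714844 V.
V_in − V_rec = -0.000148437 V = -0.148 mV.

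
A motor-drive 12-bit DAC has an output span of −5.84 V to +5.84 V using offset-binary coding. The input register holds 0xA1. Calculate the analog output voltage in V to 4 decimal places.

LSB = 11.68 V / 2^12 = 2.852 mV.
Code 0xA1 = 161 decimal.
V_out = (−5.84) + 161 × 0.00285156 V = -5.3809 V.

-5.3809 V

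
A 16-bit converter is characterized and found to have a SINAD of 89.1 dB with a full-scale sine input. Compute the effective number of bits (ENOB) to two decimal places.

ENOB = (SINAD − 1.76) / 6.02 = (89.1 − 1.76)/6.02 = 14.508.

14.51 bits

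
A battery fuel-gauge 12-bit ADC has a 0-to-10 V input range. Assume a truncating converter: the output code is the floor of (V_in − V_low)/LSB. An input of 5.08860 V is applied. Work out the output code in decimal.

LSB = 10 V / 4096 = 2.441 mV.
(V_in − V_low)/LSB = (5.08860 − 0) / 0.00244141 = 2084.291.
Floor → code 2084.

code 2084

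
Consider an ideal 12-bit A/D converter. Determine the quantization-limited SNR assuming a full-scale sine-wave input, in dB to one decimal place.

SNR ≈ 6.02·N + 1.76 dB = 6.02·12 + 1.76 = 74.00 dB.

74.0 dB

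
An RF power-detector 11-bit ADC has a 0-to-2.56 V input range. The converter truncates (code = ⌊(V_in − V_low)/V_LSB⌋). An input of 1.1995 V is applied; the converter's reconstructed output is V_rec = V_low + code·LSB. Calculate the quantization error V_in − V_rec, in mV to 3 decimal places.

Step size: 2.56 V ÷ 2^11 = 1.250 mV.
(V_in − V_low)/LSB = (1.1995 − 0)/0.00125 = 959.6000 → code 959 (floor).
Code 959 maps back to 0 + 959×0.00125 V = 1.19875 V.
V_in − V_rec = 0.00075 V = 0.750 mV.

0.750 mV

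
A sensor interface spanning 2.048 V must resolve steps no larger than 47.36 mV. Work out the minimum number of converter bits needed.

Number of steps required ≥ 2.048 V / 47.36 mV = 43.24.
Need 2^N ≥ 43.24; 2^5 = 32, 2^6 = 64.
Minimum N = 6.

6 bits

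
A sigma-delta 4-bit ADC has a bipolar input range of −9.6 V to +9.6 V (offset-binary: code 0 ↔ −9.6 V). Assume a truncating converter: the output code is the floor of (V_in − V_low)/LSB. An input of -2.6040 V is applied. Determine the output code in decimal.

Full-scale span = 19.2 V; LSB = 19.2/2^4 = 1.2000 V.
(-2.6040 − (−9.6)) / 1.2 = 5.830 LSBs.
So the output code is 5.

code 5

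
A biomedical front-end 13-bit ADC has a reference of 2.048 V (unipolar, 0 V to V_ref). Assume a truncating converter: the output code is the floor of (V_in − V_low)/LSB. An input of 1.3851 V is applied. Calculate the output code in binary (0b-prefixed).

LSB = 2.048 V / 8192 = 250.00 µV.
Input sits at 5540.400 steps above V_low.
⌊·⌋(5540.400) = 5540.
In binary (0b-prefixed): 0b1010110100100.

code 0b1010110100100 (decimal 5540)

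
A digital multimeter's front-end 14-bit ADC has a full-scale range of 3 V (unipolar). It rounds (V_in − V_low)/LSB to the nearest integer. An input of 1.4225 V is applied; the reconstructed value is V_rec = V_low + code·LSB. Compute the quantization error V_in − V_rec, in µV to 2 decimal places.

-46.39 µV

LSB = 3/2^14 = 183.11 µV.
Scaled input = 7768.7467 LSBs, so code = 7769.
Code 7769 maps back to 0 + 7769×0.000183105 V = 1.4225464 V.
Error = 1.4225 − 1.4225464 = -4.63867e-05 V = -46.39 µV.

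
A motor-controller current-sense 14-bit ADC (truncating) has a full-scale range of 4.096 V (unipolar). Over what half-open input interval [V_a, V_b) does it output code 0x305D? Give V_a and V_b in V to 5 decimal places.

LSB = 4.096/2^14 = 250.00 µV.
Code 0x305D = 12381 decimal.
V_a = V_low + 12381·LSB = 3.09525 V; V_b = V_low + 12382·LSB = 3.0955 V.

[3.09525 V, 3.09550 V)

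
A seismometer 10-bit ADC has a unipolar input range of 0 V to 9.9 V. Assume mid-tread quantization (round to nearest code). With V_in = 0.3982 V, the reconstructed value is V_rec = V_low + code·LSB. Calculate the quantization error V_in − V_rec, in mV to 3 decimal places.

1.813 mV

Step size: 9.9 V ÷ 2^10 = 9.668 mV.
Scaled input = 41.1876 LSBs, so code = 41.
Code 41 maps back to 0 + 41×0.00966797 V = 0.39638672 V.
V_in − V_rec = 0.00181328 V = 1.813 mV.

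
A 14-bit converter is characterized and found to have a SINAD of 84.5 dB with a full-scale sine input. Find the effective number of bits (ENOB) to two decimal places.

13.74 bits

ENOB = (SINAD − 1.76) / 6.02 = (84.5 − 1.76)/6.02 = 13.744.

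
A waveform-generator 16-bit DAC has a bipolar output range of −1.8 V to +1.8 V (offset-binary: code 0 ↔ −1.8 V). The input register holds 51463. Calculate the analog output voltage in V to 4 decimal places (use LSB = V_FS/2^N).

LSB = 3.6 V / 2^16 = 54.93 µV.
V_out = (−1.8) + 51463 × 5.49316e-05 V = 1.02695 V.

1.0269 V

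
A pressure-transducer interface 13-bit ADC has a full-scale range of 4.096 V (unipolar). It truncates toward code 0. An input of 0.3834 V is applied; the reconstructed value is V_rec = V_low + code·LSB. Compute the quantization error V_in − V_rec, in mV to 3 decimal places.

0.400 mV

Step size: 4.096 V ÷ 2^13 = 0.500 mV.
(V_in − V_low)/LSB = (0.3834 − 0)/0.0005 = 766.8000 → code 766 (floor).
V_rec = 0 + 766·0.0005 = 0.383 V.
Difference: 0.0004 V → 0.400 mV.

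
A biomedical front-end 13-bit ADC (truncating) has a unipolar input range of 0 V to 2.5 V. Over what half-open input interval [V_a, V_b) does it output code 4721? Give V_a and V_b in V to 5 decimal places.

[1.44073 V, 1.44104 V)

LSB = 2.5/2^13 = 305.18 µV.
V_a = V_low + 4721·LSB = 1.44073 V; V_b = V_low + 4722·LSB = 1.44104 V.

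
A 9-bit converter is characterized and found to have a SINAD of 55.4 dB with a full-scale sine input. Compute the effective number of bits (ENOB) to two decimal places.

8.91 bits

ENOB = (SINAD − 1.76) / 6.02 = (55.4 − 1.76)/6.02 = 8.910.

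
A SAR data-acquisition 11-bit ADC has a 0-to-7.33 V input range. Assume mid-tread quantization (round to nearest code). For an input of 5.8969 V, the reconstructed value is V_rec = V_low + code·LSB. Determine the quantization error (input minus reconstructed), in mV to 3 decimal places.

-1.459 mV

Step size: 7.33 V ÷ 2^11 = 3.579 mV.
(5.8969 − 0)/0.0035791 = 1647.5923; round gives code 1648.
Code 1648 maps back to 0 + 1648×0.0035791 V = 5.8983594 V.
V_in − V_rec = -0.00145937 V = -1.459 mV.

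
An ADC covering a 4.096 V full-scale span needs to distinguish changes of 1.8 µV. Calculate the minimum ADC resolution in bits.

22 bits

Number of steps required ≥ 4.096 V / 1.8 µV = 2275555.56.
Need 2^N ≥ 2275555.56; 2^21 = 2097152, 2^22 = 4194304.
Minimum N = 22.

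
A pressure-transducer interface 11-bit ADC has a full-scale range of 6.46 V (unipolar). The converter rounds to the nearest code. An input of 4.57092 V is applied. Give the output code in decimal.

With 2048 levels over 6.46 V, one step is 3.154 mV.
(V_in − V_low)/LSB = (4.57092 − 0) / 0.0031543 = 1449.109.
round(1449.109) = 1449.

code 1449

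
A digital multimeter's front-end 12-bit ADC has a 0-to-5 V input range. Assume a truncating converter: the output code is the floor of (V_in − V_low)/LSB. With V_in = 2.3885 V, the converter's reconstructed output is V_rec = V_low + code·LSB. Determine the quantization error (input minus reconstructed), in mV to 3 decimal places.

0.805 mV

One LSB is 5 V / 4096 = 1.221 mV.
Scaled input = 1956.6592 LSBs, so code = 1956.
Code 1956 maps back to 0 + 1956×0.0012207 V = 2.3876953 V.
Difference: 0.000804687 V → 0.805 mV.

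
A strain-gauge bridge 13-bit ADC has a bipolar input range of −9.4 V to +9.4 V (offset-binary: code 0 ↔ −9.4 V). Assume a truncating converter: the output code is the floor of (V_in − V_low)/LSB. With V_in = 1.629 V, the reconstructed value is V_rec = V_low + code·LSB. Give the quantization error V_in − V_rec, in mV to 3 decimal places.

1.900 mV

One LSB is 18.8 V / 8192 = 2.295 mV.
Scaled input = 4805.8281 LSBs, so code = 4805.
Code 4805 maps back to (−9.4) + 4805×0.00229492 V = 1.6270996 V.
Difference: 0.00190039 V → 1.900 mV.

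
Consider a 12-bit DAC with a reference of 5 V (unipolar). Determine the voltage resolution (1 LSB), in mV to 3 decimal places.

Full-scale span = 5 V.
LSB = 5 / 2^12 = 5 / 4096 = 0.0012207 V = 1.221 mV.

1.221 mV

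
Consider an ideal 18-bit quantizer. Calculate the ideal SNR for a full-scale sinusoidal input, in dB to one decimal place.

SNR ≈ 6.02·N + 1.76 dB = 6.02·18 + 1.76 = 110.12 dB.

110.1 dB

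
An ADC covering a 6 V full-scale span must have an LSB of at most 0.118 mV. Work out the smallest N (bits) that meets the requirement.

Number of steps required ≥ 6 V / 0.118 mV = 50847.46.
Need 2^N ≥ 50847.46; 2^15 = 32768, 2^16 = 65536.
Minimum N = 16.

16 bits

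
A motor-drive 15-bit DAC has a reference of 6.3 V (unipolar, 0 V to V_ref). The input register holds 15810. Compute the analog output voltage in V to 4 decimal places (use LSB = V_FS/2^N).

3.0396 V

LSB = 6.3 V / 2^15 = 192.26 µV.
V_out = 0 + 15810 × 0.000192261 V = 3.03964 V.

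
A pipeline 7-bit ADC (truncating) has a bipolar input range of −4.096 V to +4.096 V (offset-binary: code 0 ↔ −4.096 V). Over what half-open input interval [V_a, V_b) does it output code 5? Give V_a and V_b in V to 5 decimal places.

[-3.77600 V, -3.71200 V)

LSB = 8.192/2^7 = 64.000 mV.
V_a = V_low + 5·LSB = -3.776 V; V_b = V_low + 6·LSB = -3.712 V.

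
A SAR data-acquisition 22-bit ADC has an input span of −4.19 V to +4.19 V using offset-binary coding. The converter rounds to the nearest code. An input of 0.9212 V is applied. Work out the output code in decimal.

code 2558225

With 4194304 levels over 8.38 V, one step is 2.00 µV.
(0.9212 − (−4.19)) / 1.99795e-06 = 2558225.132 LSBs.
Round → code 2558225.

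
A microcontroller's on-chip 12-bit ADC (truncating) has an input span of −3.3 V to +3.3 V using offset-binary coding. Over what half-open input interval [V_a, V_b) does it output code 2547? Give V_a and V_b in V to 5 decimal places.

[0.80405 V, 0.80566 V)

LSB = 6.6/2^12 = 1.611 mV.
V_a = V_low + 2547·LSB = 0.804053 V; V_b = V_low + 2548·LSB = 0.805664 V.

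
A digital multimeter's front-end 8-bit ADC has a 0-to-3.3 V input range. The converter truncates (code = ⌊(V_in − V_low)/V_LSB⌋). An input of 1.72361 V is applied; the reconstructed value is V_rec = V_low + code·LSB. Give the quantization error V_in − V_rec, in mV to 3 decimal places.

LSB = 3.3/2^8 = 12.891 mV.
(V_in − V_low)/LSB = (1.72361 − 0)/0.0128906 = 133.7104 → code 133 (floor).
Reconstructed: 1.7144531 V.
V_in − V_rec = 0.00915688 V = 9.157 mV.

9.157 mV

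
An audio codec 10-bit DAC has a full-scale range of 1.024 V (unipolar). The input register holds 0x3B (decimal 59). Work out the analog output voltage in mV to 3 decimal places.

LSB = 1.024 V / 2^10 = 1.000 mV.
Code 0x3B = 59 decimal.
V_out = 0 + 59 × 0.001 V = 0.059 V.
= 59.000 mV.

59.000 mV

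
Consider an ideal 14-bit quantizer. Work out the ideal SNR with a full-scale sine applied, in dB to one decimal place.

86.0 dB

SNR ≈ 6.02·N + 1.76 dB = 6.02·14 + 1.76 = 86.04 dB.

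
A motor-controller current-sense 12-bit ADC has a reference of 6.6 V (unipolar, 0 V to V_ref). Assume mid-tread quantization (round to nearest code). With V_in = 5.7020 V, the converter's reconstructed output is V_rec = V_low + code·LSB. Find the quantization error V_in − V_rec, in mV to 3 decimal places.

-0.490 mV

Step size: 6.6 V ÷ 2^12 = 1.611 mV.
Scaled input = 3538.6958 LSBs, so code = 3539.
Code 3539 maps back to 0 + 3539×0.00161133 V = 5.7024902 V.
Difference: -0.000490234 V → -0.490 mV.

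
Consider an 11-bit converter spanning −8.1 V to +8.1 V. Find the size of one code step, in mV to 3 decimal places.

7.910 mV

Full-scale span = 16.2 V.
LSB = 16.2 / 2^11 = 16.2 / 2048 = 0.00791016 V = 7.910 mV.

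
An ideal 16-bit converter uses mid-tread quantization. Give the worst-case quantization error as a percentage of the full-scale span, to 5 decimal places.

0.00076 %

Rounding → worst-case error = ½ LSB = V_FS/2^17, so 100/131072 = 0.000762939 % of full scale.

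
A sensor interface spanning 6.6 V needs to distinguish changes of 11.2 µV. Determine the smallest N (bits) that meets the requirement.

20 bits

Number of steps required ≥ 6.6 V / 11.2 µV = 589285.71.
Need 2^N ≥ 589285.71; 2^19 = 524288, 2^20 = 1048576.
Minimum N = 20.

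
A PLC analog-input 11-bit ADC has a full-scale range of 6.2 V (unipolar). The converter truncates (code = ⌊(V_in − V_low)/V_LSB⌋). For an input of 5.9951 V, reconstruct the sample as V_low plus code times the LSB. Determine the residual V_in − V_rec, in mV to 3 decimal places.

0.959 mV

Step size: 6.2 V ÷ 2^11 = 3.027 mV.
Scaled input = 1980.3169 LSBs, so code = 1980.
Code 1980 maps back to 0 + 1980×0.00302734 V = 5.9941406 V.
Error = 5.9951 − 5.9941406 = 0.000959375 V = 0.959 mV.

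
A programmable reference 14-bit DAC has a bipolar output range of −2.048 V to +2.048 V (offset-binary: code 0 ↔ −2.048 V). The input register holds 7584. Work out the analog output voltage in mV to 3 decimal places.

LSB = 4.096 V / 2^14 = 250.00 µV.
V_out = (−2.048) + 7584 × 0.00025 V = -0.152 V.
= -152.000 mV.

-152.000 mV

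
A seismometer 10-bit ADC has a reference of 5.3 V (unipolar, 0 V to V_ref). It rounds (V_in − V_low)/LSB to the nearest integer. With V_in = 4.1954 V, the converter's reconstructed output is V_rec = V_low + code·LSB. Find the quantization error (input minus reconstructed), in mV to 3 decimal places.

One LSB is 5.3 V / 1024 = 5.176 mV.
(V_in − V_low)/LSB = (4.1954 − 0)/0.00517578 = 810.5829 → code 811 (round).
Code 811 maps back to 0 + 811×0.00517578 V = 4.1975586 V.
Error = 4.1954 − 4.1975586 = -0.00215859 V = -2.159 mV.

-2.159 mV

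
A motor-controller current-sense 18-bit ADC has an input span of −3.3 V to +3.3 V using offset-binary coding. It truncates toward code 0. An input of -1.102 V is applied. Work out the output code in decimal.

code 87301

With 262144 levels over 6.6 V, one step is 25.18 µV.
Input sits at 87301.896 steps above V_low.
So the output code is 87301.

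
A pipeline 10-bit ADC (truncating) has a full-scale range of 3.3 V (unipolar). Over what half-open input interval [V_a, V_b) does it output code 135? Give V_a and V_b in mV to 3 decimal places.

LSB = 3.3/2^10 = 3.223 mV.
V_a = V_low + 135·LSB = 0.435059 V; V_b = V_low + 136·LSB = 0.438281 V.

[435.059 mV, 438.281 mV)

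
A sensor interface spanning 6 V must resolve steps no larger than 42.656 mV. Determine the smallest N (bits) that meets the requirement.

Number of steps required ≥ 6 V / 42.656 mV = 140.66.
Need 2^N ≥ 140.66; 2^7 = 128, 2^8 = 256.
Minimum N = 8.

8 bits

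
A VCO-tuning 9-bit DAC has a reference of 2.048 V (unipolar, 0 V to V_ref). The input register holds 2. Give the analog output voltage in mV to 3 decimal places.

8.000 mV

LSB = 2.048 V / 2^9 = 4.000 mV.
V_out = 0 + 2 × 0.004 V = 0.008 V.
= 8.000 mV.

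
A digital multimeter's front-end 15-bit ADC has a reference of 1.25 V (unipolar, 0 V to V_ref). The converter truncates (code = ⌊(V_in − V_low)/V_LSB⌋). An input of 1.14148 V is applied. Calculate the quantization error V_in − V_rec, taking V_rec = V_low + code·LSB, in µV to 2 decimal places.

8.14 µV

LSB = 1.25/2^15 = 38.15 µV.
(1.14148 − 0)/3.8147e-05 = 29923.2133; ⌊·⌋ gives code 29923.
Reconstructed: 1.1414719 V.
V_in − V_rec = 8.13721e-06 V = 8.14 µV.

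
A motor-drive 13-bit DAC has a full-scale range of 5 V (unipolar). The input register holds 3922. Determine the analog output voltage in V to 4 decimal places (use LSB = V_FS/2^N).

2.3938 V

LSB = 5 V / 2^13 = 0.610 mV.
V_out = 0 + 3922 × 0.000610352 V = 2.3938 V.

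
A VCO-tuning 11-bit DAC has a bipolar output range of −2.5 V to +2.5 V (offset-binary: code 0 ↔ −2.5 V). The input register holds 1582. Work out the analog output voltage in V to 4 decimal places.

1.3623 V

LSB = 5 V / 2^11 = 2.441 mV.
V_out = (−2.5) + 1582 × 0.00244141 V = 1.3623 V.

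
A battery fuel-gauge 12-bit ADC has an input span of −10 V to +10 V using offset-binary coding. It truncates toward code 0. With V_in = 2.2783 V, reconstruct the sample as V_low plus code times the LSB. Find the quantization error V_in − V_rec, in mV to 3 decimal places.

Step size: 20 V ÷ 2^12 = 4.883 mV.
Scaled input = 2514.5958 LSBs, so code = 2514.
Code 2514 maps back to (−10) + 2514×0.00488281 V = 2.2753906 V.
V_in − V_rec = 0.00290938 V = 2.909 mV.

2.909 mV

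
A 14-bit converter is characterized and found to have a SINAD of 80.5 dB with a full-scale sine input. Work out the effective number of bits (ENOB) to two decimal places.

ENOB = (SINAD − 1.76) / 6.02 = (80.5 − 1.76)/6.02 = 13.080.

13.08 bits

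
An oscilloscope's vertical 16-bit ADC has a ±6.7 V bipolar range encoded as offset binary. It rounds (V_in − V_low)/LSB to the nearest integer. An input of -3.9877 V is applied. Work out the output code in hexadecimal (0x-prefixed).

Full-scale span = 13.4 V; LSB = 13.4/2^16 = 204.47 µV.
(-3.9877 − (−6.7)) / 0.000204468 = 13265.171 LSBs.
Round → code 13265.
In hexadecimal (0x-prefixed): 0x33D1.

code 0x33D1 (decimal 13265)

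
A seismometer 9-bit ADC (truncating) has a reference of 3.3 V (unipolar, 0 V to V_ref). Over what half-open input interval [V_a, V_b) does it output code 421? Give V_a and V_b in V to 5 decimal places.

[2.71348 V, 2.71992 V)

LSB = 3.3/2^9 = 6.445 mV.
V_a = V_low + 421·LSB = 2.71348 V; V_b = V_low + 422·LSB = 2.71992 V.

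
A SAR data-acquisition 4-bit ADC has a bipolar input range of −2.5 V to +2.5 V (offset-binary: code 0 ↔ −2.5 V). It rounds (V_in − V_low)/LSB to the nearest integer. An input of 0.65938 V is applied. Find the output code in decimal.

LSB = 5 V / 16 = 312.500 mV.
Input sits at 10.110 steps above V_low.
Round → code 10.

code 10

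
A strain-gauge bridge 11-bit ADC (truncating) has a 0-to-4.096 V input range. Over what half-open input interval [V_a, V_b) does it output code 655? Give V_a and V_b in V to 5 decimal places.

[1.31000 V, 1.31200 V)

LSB = 4.096/2^11 = 2.000 mV.
V_a = V_low + 655·LSB = 1.31 V; V_b = V_low + 656·LSB = 1.312 V.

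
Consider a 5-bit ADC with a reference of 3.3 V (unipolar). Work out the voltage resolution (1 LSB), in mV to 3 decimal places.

Full-scale span = 3.3 V.
LSB = 3.3 / 2^5 = 3.3 / 32 = 0.103125 V = 103.125 mV.

103.125 mV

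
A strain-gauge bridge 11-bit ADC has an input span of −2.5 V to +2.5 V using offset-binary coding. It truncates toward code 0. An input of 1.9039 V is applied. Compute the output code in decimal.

code 1803

LSB = 5 V / 2048 = 2.441 mV.
(V_in − V_low)/LSB = (1.9039 − (−2.5)) / 0.00244141 = 1803.837.
So the output code is 1803.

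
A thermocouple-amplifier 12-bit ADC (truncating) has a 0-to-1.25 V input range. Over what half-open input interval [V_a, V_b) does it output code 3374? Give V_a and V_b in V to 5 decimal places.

[1.02966 V, 1.02997 V)

LSB = 1.25/2^12 = 305.18 µV.
V_a = V_low + 3374·LSB = 1.02966 V; V_b = V_low + 3375·LSB = 1.02997 V.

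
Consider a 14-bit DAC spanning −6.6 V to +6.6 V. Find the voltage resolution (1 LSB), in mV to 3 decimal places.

0.806 mV

Full-scale span = 13.2 V.
LSB = 13.2 / 2^14 = 13.2 / 16384 = 0.000805664 V = 0.806 mV.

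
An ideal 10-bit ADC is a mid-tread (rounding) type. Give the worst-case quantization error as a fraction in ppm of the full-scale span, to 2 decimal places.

Rounding → worst-case error = ½ LSB = V_FS/2^11, so 1e+06/2048 = 488.281 ppm of full scale.

488.28 ppm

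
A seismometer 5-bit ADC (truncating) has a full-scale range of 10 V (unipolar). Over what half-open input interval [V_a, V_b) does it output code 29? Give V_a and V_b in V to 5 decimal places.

LSB = 10/2^5 = 312.500 mV.
V_a = V_low + 29·LSB = 9.0625 V; V_b = V_low + 30·LSB = 9.375 V.

[9.06250 V, 9.37500 V)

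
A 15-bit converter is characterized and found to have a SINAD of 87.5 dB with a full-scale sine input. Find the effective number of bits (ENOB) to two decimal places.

14.24 bits

ENOB = (SINAD − 1.76) / 6.02 = (87.5 − 1.76)/6.02 = 14.243.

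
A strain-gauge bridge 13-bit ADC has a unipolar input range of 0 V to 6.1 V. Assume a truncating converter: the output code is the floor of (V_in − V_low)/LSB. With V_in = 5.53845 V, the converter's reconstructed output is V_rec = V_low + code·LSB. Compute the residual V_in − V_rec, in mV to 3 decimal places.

One LSB is 6.1 V / 8192 = 0.745 mV.
(V_in − V_low)/LSB = (5.53845 − 0)/0.000744629 = 7437.8660 → code 7437 (floor).
Reconstructed: 5.5378052 V.
V_in − V_rec = 0.000644824 V = 0.645 mV.

0.645 mV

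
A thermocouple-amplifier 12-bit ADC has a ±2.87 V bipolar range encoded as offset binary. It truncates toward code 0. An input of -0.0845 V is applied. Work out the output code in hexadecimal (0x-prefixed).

Full-scale span = 5.74 V; LSB = 5.74/2^12 = 1.401 mV.
Input sits at 1987.702 steps above V_low.
Floor → code 1987.
In hexadecimal (0x-prefixed): 0x7C3.

code 0x7C3 (decimal 1987)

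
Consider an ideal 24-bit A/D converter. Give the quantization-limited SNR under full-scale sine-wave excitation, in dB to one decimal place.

146.2 dB

SNR ≈ 6.02·N + 1.76 dB = 6.02·24 + 1.76 = 146.24 dB.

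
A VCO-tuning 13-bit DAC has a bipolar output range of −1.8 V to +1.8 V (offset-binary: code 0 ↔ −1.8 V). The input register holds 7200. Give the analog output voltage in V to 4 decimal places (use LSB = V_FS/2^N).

1.3641 V

LSB = 3.6 V / 2^13 = 439.45 µV.
V_out = (−1.8) + 7200 × 0.000439453 V = 1.36406 V.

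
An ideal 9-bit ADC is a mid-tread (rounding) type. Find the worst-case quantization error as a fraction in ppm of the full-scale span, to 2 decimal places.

Rounding → worst-case error = ½ LSB = V_FS/2^10, so 1e+06/1024 = 976.562 ppm of full scale.

976.56 ppm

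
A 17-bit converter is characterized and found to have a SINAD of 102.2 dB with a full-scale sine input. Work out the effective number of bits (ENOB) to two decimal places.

16.68 bits

ENOB = (SINAD − 1.76) / 6.02 = (102.2 − 1.76)/6.02 = 16.684.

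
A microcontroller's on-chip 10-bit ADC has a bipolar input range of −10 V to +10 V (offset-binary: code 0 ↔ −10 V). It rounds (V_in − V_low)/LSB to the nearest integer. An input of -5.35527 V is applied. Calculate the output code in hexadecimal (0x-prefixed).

With 1024 levels over 20 V, one step is 19.531 mV.
(V_in − V_low)/LSB = (-5.35527 − (−10)) / 0.0195312 = 237.810.
Round → code 238.
In hexadecimal (0x-prefixed): 0xEE.

code 0xEE (decimal 238)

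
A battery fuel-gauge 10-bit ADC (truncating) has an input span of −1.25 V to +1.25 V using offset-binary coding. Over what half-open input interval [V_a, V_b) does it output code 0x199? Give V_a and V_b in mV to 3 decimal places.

LSB = 2.5/2^10 = 2.441 mV.
Code 0x199 = 409 decimal.
V_a = V_low + 409·LSB = -0.251465 V; V_b = V_low + 410·LSB = -0.249023 V.

[-251.465 mV, -249.023 mV)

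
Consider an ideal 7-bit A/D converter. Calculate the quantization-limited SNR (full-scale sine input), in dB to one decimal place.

SNR ≈ 6.02·N + 1.76 dB = 6.02·7 + 1.76 = 43.90 dB.

43.9 dB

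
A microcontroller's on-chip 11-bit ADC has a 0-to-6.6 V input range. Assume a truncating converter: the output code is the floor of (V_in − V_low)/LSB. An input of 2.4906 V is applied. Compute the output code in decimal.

code 772

LSB = 6.6 V / 2048 = 3.223 mV.
Input sits at 772.841 steps above V_low.
⌊·⌋(772.841) = 772.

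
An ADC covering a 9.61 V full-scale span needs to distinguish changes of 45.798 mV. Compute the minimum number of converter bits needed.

Number of steps required ≥ 9.61 V / 45.798 mV = 209.83.
Need 2^N ≥ 209.83; 2^7 = 128, 2^8 = 256.
Minimum N = 8.

8 bits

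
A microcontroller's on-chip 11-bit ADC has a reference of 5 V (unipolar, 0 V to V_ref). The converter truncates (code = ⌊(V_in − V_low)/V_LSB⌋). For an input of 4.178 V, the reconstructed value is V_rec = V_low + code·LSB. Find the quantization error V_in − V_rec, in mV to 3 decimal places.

One LSB is 5 V / 2048 = 2.441 mV.
(4.178 − 0)/0.00244141 = 1711.3088; ⌊·⌋ gives code 1711.
Reconstructed: 4.1772461 V.
V_in − V_rec = 0.000753906 V = 0.754 mV.

0.754 mV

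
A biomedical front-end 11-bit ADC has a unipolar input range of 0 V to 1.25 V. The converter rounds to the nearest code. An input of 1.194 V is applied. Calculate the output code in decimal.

code 1956

With 2048 levels over 1.25 V, one step is 0.610 mV.
(V_in − V_low)/LSB = (1.194 − 0) / 0.000610352 = 1956.250.
So the output code is 1956.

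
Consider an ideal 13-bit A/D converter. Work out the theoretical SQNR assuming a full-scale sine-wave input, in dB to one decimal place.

80.0 dB

SNR ≈ 6.02·N + 1.76 dB = 6.02·13 + 1.76 = 80.02 dB.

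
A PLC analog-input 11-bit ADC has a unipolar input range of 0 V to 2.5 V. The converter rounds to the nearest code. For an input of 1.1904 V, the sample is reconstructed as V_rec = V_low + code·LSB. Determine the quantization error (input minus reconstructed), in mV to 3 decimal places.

LSB = 2.5/2^11 = 1.221 mV.
(V_in − V_low)/LSB = (1.1904 − 0)/0.0012207 = 975.1757 → code 975 (round).
V_rec = 0 + 975·0.0012207 = 1.1901855 V.
V_in − V_rec = 0.000214453 V = 0.214 mV.

0.214 mV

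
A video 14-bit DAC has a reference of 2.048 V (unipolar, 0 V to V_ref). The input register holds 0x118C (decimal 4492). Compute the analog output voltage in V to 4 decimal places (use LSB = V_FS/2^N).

0.5615 V

LSB = 2.048 V / 2^14 = 125.00 µV.
Code 0x118C = 4492 decimal.
V_out = 0 + 4492 × 0.000125 V = 0.5615 V.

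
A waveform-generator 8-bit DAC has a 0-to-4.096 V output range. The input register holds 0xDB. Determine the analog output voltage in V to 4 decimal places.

LSB = 4.096 V / 2^8 = 16.000 mV.
Code 0xDB = 219 decimal.
V_out = 0 + 219 × 0.016 V = 3.504 V.

3.5040 V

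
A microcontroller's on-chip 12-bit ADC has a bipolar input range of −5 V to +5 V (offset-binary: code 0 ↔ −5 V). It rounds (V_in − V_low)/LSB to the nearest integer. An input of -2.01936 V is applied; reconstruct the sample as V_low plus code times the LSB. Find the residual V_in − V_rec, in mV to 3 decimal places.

-0.317 mV

LSB = 10/2^12 = 2.441 mV.
(-2.01936 − (−5))/0.00244141 = 1220.8701; round gives code 1221.
Reconstructed: -2.019043 V.
Error = -2.01936 − (−2.019043) = -0.000317031 V = -0.317 mV.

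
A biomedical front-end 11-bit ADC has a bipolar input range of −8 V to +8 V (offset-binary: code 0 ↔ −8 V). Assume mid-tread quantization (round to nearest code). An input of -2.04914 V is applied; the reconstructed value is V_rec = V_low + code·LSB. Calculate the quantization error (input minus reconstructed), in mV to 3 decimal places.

Step size: 16 V ÷ 2^11 = 7.812 mV.
(V_in − V_low)/LSB = (-2.04914 − (−8))/0.0078125 = 761.7101 → code 762 (round).
Code 762 maps back to (−8) + 762×0.0078125 V = -2.046875 V.
V_in − V_rec = -0.002265 V = -2.265 mV.

-2.265 mV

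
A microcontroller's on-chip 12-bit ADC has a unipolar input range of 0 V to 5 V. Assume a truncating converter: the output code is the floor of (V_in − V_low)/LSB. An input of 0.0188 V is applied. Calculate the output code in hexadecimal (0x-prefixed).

Full-scale span = 5 V; LSB = 5/2^12 = 1.221 mV.
Input sits at 15.401 steps above V_low.
So the output code is 15.
In hexadecimal (0x-prefixed): 0xF.

code 0xF (decimal 15)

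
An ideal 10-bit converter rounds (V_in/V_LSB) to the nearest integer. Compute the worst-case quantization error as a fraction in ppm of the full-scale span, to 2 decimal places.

Rounding → worst-case error = ½ LSB = V_FS/2^11, so 1e+06/2048 = 488.281 ppm of full scale.

488.28 ppm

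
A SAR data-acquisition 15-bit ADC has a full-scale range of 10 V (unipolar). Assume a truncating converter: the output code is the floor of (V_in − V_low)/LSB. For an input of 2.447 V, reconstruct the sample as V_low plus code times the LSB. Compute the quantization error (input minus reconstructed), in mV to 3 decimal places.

LSB = 10/2^15 = 305.18 µV.
Scaled input = 8018.3296 LSBs, so code = 8018.
V_rec = 0 + 8018·0.000305176 = 2.4468994 V.
Difference: 0.000100586 V → 0.101 mV.

0.101 mV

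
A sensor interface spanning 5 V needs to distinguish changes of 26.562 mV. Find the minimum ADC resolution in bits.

Number of steps required ≥ 5 V / 26.562 mV = 188.24.
Need 2^N ≥ 188.24; 2^7 = 128, 2^8 = 256.
Minimum N = 8.

8 bits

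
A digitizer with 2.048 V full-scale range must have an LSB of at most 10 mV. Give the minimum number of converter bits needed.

Number of steps required ≥ 2.048 V / 10 mV = 204.80.
Need 2^N ≥ 204.80; 2^7 = 128, 2^8 = 256.
Minimum N = 8.

8 bits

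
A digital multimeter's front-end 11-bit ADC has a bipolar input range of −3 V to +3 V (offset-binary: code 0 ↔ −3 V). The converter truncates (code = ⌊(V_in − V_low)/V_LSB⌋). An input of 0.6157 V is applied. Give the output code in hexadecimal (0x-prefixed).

With 2048 levels over 6 V, one step is 2.930 mV.
(0.6157 − (−3)) / 0.00292969 = 1234.159 LSBs.
Floor → code 1234.
In hexadecimal (0x-prefixed): 0x4D2.

code 0x4D2 (decimal 1234)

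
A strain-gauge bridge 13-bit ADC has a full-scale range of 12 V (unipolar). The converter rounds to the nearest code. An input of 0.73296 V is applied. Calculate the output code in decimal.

code 500

With 8192 levels over 12 V, one step is 1.465 mV.
(V_in − V_low)/LSB = (0.73296 − 0) / 0.00146484 = 500.367.
So the output code is 500.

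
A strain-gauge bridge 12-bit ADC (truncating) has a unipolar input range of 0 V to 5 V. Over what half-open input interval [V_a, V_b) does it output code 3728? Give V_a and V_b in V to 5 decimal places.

LSB = 5/2^12 = 1.221 mV.
V_a = V_low + 3728·LSB = 4.55078 V; V_b = V_low + 3729·LSB = 4.552 V.

[4.55078 V, 4.55200 V)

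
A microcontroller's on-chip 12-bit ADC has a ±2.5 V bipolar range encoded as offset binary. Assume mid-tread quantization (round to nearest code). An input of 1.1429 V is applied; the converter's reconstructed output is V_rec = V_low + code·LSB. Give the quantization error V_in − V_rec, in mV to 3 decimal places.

LSB = 5/2^12 = 1.221 mV.
(V_in − V_low)/LSB = (1.1429 − (−2.5))/0.0012207 = 2984.2637 → code 2984 (round).
V_rec = (−2.5) + 2984·0.0012207 = 1.1425781 V.
V_in − V_rec = 0.000321875 V = 0.322 mV.

0.322 mV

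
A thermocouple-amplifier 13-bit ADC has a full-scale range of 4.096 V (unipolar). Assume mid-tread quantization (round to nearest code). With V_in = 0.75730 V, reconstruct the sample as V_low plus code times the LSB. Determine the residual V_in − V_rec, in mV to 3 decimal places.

LSB = 4.096/2^13 = 0.500 mV.
(V_in − V_low)/LSB = (0.75730 − 0)/0.0005 = 1514.6000 → code 1515 (round).
V_rec = 0 + 1515·0.0005 = 0.7575 V.
Difference: -0.0002 V → -0.200 mV.

-0.200 mV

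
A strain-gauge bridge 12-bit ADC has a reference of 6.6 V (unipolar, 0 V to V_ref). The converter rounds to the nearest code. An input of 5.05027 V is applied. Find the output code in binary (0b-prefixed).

Full-scale span = 6.6 V; LSB = 6.6/2^12 = 1.611 mV.
Input sits at 3134.228 steps above V_low.
round(3134.228) = 3134.
In binary (0b-prefixed): 0b110000111110.

code 0b110000111110 (decimal 3134)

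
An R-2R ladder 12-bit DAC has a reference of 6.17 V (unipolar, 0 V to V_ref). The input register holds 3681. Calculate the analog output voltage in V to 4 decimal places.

LSB = 6.17 V / 2^12 = 1.506 mV.
V_out = 0 + 3681 × 0.00150635 V = 5.54487 V.

5.5449 V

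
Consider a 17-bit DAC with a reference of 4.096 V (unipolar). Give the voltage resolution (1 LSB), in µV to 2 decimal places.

31.25 µV

Full-scale span = 4.096 V.
LSB = 4.096 / 2^17 = 4.096 / 131072 = 3.125e-05 V = 31.25 µV.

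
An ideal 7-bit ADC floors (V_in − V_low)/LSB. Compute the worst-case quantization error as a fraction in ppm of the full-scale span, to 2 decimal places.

7812.50 ppm

Truncating → worst-case error = 1 LSB = V_FS/2^7, so 1e+06/128 = 7812.5 ppm of full scale.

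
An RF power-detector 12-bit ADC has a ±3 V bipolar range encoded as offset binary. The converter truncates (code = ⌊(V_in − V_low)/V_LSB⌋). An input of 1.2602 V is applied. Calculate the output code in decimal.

LSB = 6 V / 4096 = 1.465 mV.
(1.2602 − (−3)) / 0.00146484 = 2908.297 LSBs.
So the output code is 2908.

code 2908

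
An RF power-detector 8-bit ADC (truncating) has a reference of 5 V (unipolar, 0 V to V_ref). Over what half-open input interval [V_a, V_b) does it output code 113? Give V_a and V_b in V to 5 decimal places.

LSB = 5/2^8 = 19.531 mV.
V_a = V_low + 113·LSB = 2.20703 V; V_b = V_low + 114·LSB = 2.22656 V.

[2.20703 V, 2.22656 V)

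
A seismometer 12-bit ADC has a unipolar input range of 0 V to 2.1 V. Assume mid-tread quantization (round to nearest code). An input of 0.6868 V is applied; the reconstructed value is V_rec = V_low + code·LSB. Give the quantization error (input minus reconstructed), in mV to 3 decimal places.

LSB = 2.1/2^12 = 0.513 mV.
Scaled input = 1339.5870 LSBs, so code = 1340.
Reconstructed: 0.68701172 V.
Difference: -0.000211719 V → -0.212 mV.

-0.212 mV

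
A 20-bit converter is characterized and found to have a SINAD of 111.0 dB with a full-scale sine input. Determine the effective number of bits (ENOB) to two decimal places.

18.15 bits

ENOB = (SINAD − 1.76) / 6.02 = (111.0 − 1.76)/6.02 = 18.146.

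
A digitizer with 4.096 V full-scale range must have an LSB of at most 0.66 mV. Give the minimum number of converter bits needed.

13 bits

Number of steps required ≥ 4.096 V / 0.66 mV = 6206.06.
Need 2^N ≥ 6206.06; 2^12 = 4096, 2^13 = 8192.
Minimum N = 13.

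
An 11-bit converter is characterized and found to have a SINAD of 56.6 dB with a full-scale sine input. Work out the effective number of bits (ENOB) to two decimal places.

ENOB = (SINAD − 1.76) / 6.02 = (56.6 − 1.76)/6.02 = 9.110.

9.11 bits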